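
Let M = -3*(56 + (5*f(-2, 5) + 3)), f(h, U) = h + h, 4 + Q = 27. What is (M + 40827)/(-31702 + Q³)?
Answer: -8142/3907 ≈ -2.0840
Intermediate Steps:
Q = 23 (Q = -4 + 27 = 23)
f(h, U) = 2*h
M = -117 (M = -3*(56 + (5*(2*(-2)) + 3)) = -3*(56 + (5*(-4) + 3)) = -3*(56 + (-20 + 3)) = -3*(56 - 17) = -3*39 = -117)
(M + 40827)/(-31702 + Q³) = (-117 + 40827)/(-31702 + 23³) = 40710/(-31702 + 12167) = 40710/(-19535) = 40710*(-1/19535) = -8142/3907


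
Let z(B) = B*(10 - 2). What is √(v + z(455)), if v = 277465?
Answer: √281105 ≈ 530.19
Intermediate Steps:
z(B) = 8*B (z(B) = B*8 = 8*B)
√(v + z(455)) = √(277465 + 8*455) = √(277465 + 3640) = √281105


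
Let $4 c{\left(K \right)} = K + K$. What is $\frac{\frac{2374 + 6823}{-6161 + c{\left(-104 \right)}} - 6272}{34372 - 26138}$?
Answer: $- \frac{38977133}{51157842} \approx -0.7619$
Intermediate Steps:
$c{\left(K \right)} = \frac{K}{2}$ ($c{\left(K \right)} = \frac{K + K}{4} = \frac{2 K}{4} = \frac{K}{2}$)
$\frac{\frac{2374 + 6823}{-6161 + c{\left(-104 \right)}} - 6272}{34372 - 26138} = \frac{\frac{2374 + 6823}{-6161 + \frac{1}{2} \left(-104\right)} - 6272}{34372 - 26138} = \frac{\frac{9197}{-6161 - 52} - 6272}{8234} = \left(\frac{9197}{-6213} - 6272\right) \frac{1}{8234} = \left(9197 \left(- \frac{1}{6213}\right) - 6272\right) \frac{1}{8234} = \left(- \frac{9197}{6213} - 6272\right) \frac{1}{8234} = \left(- \frac{38977133}{6213}\right) \frac{1}{8234} = - \frac{38977133}{51157842}$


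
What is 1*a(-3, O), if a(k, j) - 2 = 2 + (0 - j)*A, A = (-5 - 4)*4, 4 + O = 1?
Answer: -104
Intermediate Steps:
O = -3 (O = -4 + 1 = -3)
A = -36 (A = -9*4 = -36)
a(k, j) = 4 + 36*j (a(k, j) = 2 + (2 + (0 - j)*(-36)) = 2 + (2 - j*(-36)) = 2 + (2 + 36*j) = 4 + 36*j)
1*a(-3, O) = 1*(4 + 36*(-3)) = 1*(4 - 108) = 1*(-104) = -104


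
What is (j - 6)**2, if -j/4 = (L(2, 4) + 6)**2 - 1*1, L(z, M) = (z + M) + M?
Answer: 1052676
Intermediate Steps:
L(z, M) = z + 2*M (L(z, M) = (M + z) + M = z + 2*M)
j = -1020 (j = -4*(((2 + 2*4) + 6)**2 - 1*1) = -4*(((2 + 8) + 6)**2 - 1) = -4*((10 + 6)**2 - 1) = -4*(16**2 - 1) = -4*(256 - 1) = -4*255 = -1020)
(j - 6)**2 = (-1020 - 6)**2 = (-1026)**2 = 1052676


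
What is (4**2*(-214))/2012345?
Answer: -3424/2012345 ≈ -0.0017015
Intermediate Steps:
(4**2*(-214))/2012345 = (16*(-214))*(1/2012345) = -3424*1/2012345 = -3424/2012345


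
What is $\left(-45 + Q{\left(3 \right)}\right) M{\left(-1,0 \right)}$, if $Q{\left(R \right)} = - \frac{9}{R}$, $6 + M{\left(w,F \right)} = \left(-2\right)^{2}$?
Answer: $96$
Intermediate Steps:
$M{\left(w,F \right)} = -2$ ($M{\left(w,F \right)} = -6 + \left(-2\right)^{2} = -6 + 4 = -2$)
$\left(-45 + Q{\left(3 \right)}\right) M{\left(-1,0 \right)} = \left(-45 - \frac{9}{3}\right) \left(-2\right) = \left(-45 - 3\right) \left(-2\right) = \left(-48\right) \left(-2\right) = 96$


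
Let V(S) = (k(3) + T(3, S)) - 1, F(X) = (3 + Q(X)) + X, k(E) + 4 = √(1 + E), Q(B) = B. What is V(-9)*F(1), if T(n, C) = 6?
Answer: 15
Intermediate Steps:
k(E) = -4 + √(1 + E)
F(X) = 3 + 2*X (F(X) = (3 + X) + X = 3 + 2*X)
V(S) = 3 (V(S) = ((-4 + √(1 + 3)) + 6) - 1 = ((-4 + √4) + 6) - 1 = ((-4 + 2) + 6) - 1 = (-2 + 6) - 1 = 4 - 1 = 3)
V(-9)*F(1) = 3*(3 + 2*1) = 3*(3 + 2) = 3*5 = 15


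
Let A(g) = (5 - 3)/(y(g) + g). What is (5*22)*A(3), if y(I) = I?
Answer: 110/3 ≈ 36.667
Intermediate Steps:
A(g) = 1/g (A(g) = (5 - 3)/(g + g) = 2/((2*g)) = 2*(1/(2*g)) = 1/g)
(5*22)*A(3) = (5*22)/3 = 110*(⅓) = 110/3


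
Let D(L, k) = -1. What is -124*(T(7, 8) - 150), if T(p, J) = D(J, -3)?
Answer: 18724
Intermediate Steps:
T(p, J) = -1
-124*(T(7, 8) - 150) = -124*(-1 - 150) = -124*(-151) = 18724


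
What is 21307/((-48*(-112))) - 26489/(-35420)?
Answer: 32039243/6800640 ≈ 4.7112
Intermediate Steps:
21307/((-48*(-112))) - 26489/(-35420) = 21307/5376 - 26489*(-1/35420) = 21307*(1/5376) + 26489/35420 = 21307/5376 + 26489/35420 = 32039243/6800640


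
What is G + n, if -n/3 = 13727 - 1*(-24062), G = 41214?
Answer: -72153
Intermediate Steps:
n = -113367 (n = -3*(13727 - 1*(-24062)) = -3*(13727 + 24062) = -3*37789 = -113367)
G + n = 41214 - 113367 = -72153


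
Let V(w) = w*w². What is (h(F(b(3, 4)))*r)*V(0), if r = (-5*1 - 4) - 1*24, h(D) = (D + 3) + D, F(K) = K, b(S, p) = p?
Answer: 0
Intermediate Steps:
h(D) = 3 + 2*D (h(D) = (3 + D) + D = 3 + 2*D)
V(w) = w³
r = -33 (r = (-5 - 4) - 24 = -9 - 24 = -33)
(h(F(b(3, 4)))*r)*V(0) = ((3 + 2*4)*(-33))*0³ = ((3 + 8)*(-33))*0 = (11*(-33))*0 = -363*0 = 0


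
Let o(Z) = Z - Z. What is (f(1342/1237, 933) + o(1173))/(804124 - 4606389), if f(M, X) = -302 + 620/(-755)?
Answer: 45726/574142015 ≈ 7.9642e-5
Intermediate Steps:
o(Z) = 0
f(M, X) = -45726/151 (f(M, X) = -302 + 620*(-1/755) = -302 - 124/151 = -45726/151)
(f(1342/1237, 933) + o(1173))/(804124 - 4606389) = (-45726/151 + 0)/(804124 - 4606389) = -45726/151/(-3802265) = -45726/151*(-1/3802265) = 45726/574142015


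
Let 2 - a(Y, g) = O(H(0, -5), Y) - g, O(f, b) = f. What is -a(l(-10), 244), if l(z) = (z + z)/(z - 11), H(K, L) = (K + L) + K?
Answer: -251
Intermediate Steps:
H(K, L) = L + 2*K
l(z) = 2*z/(-11 + z) (l(z) = (2*z)/(-11 + z) = 2*z/(-11 + z))
a(Y, g) = 7 + g (a(Y, g) = 2 - ((-5 + 2*0) - g) = 2 - ((-5 + 0) - g) = 2 - (-5 - g) = 2 + (5 + g) = 7 + g)
-a(l(-10), 244) = -(7 + 244) = -1*251 = -251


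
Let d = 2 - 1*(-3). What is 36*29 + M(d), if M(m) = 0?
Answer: 1044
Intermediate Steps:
d = 5 (d = 2 + 3 = 5)
36*29 + M(d) = 36*29 + 0 = 1044 + 0 = 1044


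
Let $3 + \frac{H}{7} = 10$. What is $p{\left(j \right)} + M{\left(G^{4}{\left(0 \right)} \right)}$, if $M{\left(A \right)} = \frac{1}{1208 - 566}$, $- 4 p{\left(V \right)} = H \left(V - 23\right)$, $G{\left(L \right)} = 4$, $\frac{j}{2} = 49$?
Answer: $- \frac{1179673}{1284} \approx -918.75$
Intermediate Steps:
$j = 98$ ($j = 2 \cdot 49 = 98$)
$H = 49$ ($H = -21 + 7 \cdot 10 = -21 + 70 = 49$)
$p{\left(V \right)} = \frac{1127}{4} - \frac{49 V}{4}$ ($p{\left(V \right)} = - \frac{49 \left(V - 23\right)}{4} = - \frac{49 \left(-23 + V\right)}{4} = - \frac{-1127 + 49 V}{4} = \frac{1127}{4} - \frac{49 V}{4}$)
$M{\left(A \right)} = \frac{1}{642}$
$p{\left(j \right)} + M{\left(G^{4}{\left(0 \right)} \right)} = \left(\frac{1127}{4} - \frac{2401}{2}\right) + \frac{1}{642} = - \frac{3675}{4} + \frac{1}{642} = - \frac{1179673}{1284}$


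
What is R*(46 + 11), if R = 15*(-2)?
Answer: -1710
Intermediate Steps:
R = -30
R*(46 + 11) = -30*(46 + 11) = -30*57 = -1710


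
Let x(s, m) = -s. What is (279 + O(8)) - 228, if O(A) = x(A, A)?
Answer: 43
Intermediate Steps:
O(A) = -A
(279 + O(8)) - 228 = (279 - 1*8) - 228 = (279 - 8) - 228 = 271 - 228 = 43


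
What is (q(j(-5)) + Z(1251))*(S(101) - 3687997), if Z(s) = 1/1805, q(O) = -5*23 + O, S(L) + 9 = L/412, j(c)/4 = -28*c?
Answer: -610234234752423/371830 ≈ -1.6412e+9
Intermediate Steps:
j(c) = -112*c (j(c) = 4*(-28*c) = -112*c)
S(L) = -9 + L/412
q(O) = -115 + O
Z(s) = 1/1805
(q(j(-5)) + Z(1251))*(S(101) - 3687997) = ((-115 - 112*(-5)) + 1/1805)*((-9 + (1/412)*101) - 3687997) = ((-115 + 560) + 1/1805)*((-9 + 101/412) - 3687997) = (445 + 1/1805)*(-3607/412 - 3687997) = (803226/1805)*(-1519458371/412) = -610234234752423/371830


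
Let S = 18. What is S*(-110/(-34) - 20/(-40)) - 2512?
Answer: -41561/17 ≈ -2444.8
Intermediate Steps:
S*(-110/(-34) - 20/(-40)) - 2512 = 18*(-110/(-34) - 20/(-40)) - 2512 = 18*(-110*(-1/34) - 20*(-1/40)) - 2512 = 18*(55/17 + ½) - 2512 = 18*(127/34) - 2512 = 1143/17 - 2512 = -41561/17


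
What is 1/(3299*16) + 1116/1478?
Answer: 29454211/39007376 ≈ 0.75509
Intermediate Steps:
1/(3299*16) + 1116/1478 = (1/3299)*(1/16) + 1116*(1/1478) = 1/52784 + 558/739 = 29454211/39007376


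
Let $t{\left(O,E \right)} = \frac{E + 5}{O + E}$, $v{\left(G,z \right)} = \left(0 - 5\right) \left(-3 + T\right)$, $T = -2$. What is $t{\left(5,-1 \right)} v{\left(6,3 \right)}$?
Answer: $25$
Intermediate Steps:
$v{\left(G,z \right)} = 25$ ($v{\left(G,z \right)} = \left(0 - 5\right) \left(-3 - 2\right) = \left(-5\right) \left(-5\right) = 25$)
$t{\left(O,E \right)} = \frac{5 + E}{E + O}$
$t{\left(5,-1 \right)} v{\left(6,3 \right)} = \frac{5 - 1}{-1 + 5} \cdot 25 = \frac{1}{4} \cdot 4 \cdot 25 = 1 \cdot 25 = 25$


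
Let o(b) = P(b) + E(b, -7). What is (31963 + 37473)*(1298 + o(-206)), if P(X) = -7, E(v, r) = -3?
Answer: 89433568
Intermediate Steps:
o(b) = -10 (o(b) = -7 - 3 = -10)
(31963 + 37473)*(1298 + o(-206)) = (31963 + 37473)*(1298 - 10) = 69436*1288 = 89433568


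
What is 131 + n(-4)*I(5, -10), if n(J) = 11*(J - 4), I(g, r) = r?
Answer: 1011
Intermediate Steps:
n(J) = -44 + 11*J (n(J) = 11*(-4 + J) = -44 + 11*J)
131 + n(-4)*I(5, -10) = 131 + (-44 + 11*(-4))*(-10) = 131 + (-44 - 44)*(-10) = 131 - 88*(-10) = 131 + 880 = 1011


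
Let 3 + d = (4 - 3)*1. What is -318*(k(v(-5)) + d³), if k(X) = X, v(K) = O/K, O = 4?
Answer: 13992/5 ≈ 2798.4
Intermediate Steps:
d = -2 (d = -3 + (4 - 3)*1 = -3 + 1*1 = -3 + 1 = -2)
v(K) = 4/K
-318*(k(v(-5)) + d³) = -318*(4/(-5) + (-2)³) = -318*(4*(-⅕) - 8) = -318*(-⅘ - 8) = -318*(-44/5) = 13992/5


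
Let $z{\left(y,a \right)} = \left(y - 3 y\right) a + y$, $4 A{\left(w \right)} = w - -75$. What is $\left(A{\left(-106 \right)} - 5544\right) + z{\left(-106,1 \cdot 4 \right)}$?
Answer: $- \frac{19239}{4} \approx -4809.8$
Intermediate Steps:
$A{\left(w \right)} = \frac{75}{4} + \frac{w}{4}$ ($A{\left(w \right)} = \frac{w - -75}{4} = \frac{w + 75}{4} = \frac{75 + w}{4} = \frac{75}{4} + \frac{w}{4}$)
$z{\left(y,a \right)} = y - 2 a y$ ($z{\left(y,a \right)} = - 2 y a + y = - 2 a y + y = y - 2 a y$)
$\left(A{\left(-106 \right)} - 5544\right) + z{\left(-106,1 \cdot 4 \right)} = \left(\left(\frac{75}{4} + \frac{1}{4} \left(-106\right)\right) - 5544\right) - 106 \left(1 - 2 \cdot 1 \cdot 4\right) = \left(\left(\frac{75}{4} - \frac{53}{2}\right) - 5544\right) - 106 \left(1 - 8\right) = \left(- \frac{31}{4} - 5544\right) - 106 \left(1 - 8\right) = - \frac{22207}{4} - -742 = - \frac{22207}{4} + 742 = - \frac{19239}{4}$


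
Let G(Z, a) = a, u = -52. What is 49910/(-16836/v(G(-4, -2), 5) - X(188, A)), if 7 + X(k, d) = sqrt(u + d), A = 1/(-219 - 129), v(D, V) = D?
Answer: 146331129000/24701275597 + 99820*I*sqrt(1574439)/24701275597 ≈ 5.924 + 0.0050706*I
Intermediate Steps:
A = -1/348 (A = 1/(-348) = -1/348 ≈ -0.0028736)
X(k, d) = -7 + sqrt(-52 + d)
49910/(-16836/v(G(-4, -2), 5) - X(188, A)) = 49910/(-16836/(-2) - (-7 + sqrt(-52 - 1/348))) = 49910/(-16836*(-1/2) - (-7 + sqrt(-18097/348))) = 49910/(8418 - (-7 + I*sqrt(1574439)/174)) = 49910/(8418 + (7 - I*sqrt(1574439)/174)) = 49910/(8425 - I*sqrt(1574439)/174)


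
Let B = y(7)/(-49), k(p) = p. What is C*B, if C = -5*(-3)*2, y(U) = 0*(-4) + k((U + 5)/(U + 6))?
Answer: -360/637 ≈ -0.56515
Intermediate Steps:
y(U) = (5 + U)/(6 + U) (y(U) = 0*(-4) + (U + 5)/(U + 6) = 0 + (5 + U)/(6 + U) = (5 + U)/(6 + U))
C = 30 (C = 15*2 = 30)
B = -12/637 (B = ((5 + 7)/(6 + 7))/(-49) = (12/13)*(-1/49) = -12/637 ≈ -0.018838)
C*B = 30*(-12/637) = -360/637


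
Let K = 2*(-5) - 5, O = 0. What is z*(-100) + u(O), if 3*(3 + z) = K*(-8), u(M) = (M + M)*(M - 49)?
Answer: -3700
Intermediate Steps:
u(M) = 2*M*(-49 + M) (u(M) = (2*M)*(-49 + M) = 2*M*(-49 + M))
K = -15 (K = -10 - 5 = -15)
z = 37 (z = -3 + (-15*(-8))/3 = -3 + (⅓)*120 = -3 + 40 = 37)
z*(-100) + u(O) = 37*(-100) + 2*0*(-49 + 0) = -3700 + 2*0*(-49) = -3700 + 0 = -3700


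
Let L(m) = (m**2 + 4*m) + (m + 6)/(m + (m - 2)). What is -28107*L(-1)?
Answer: 477819/4 ≈ 1.1945e+5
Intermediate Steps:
L(m) = m**2 + 4*m + (6 + m)/(-2 + 2*m) (L(m) = (m**2 + 4*m) + (6 + m)/(m + (-2 + m)) = (m**2 + 4*m) + (6 + m)/(-2 + 2*m) = m**2 + 4*m + (6 + m)/(-2 + 2*m))
-28107*L(-1) = -28107*(3 + (-1)**3 + 3*(-1)**2 - 7/2*(-1))/(-1 - 1) = -28107*(3 - 1 + 3*1 + 7/2)/(-2) = -(-28107)*(3 - 1 + 3 + 7/2)/2 = -(-28107)*17/(2*2) = -28107*(-17/4) = 477819/4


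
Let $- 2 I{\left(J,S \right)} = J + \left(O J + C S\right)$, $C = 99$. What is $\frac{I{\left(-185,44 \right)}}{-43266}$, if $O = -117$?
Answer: $\frac{6454}{21633} \approx 0.29834$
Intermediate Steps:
$I{\left(J,S \right)} = 58 J - \frac{99 S}{2}$ ($I{\left(J,S \right)} = - \frac{J - \left(- 99 S + 117 J\right)}{2} = - \frac{- 116 J + 99 S}{2} = 58 J - \frac{99 S}{2}$)
$\frac{I{\left(-185,44 \right)}}{-43266} = \frac{58 \left(-185\right) - 2178}{-43266} = \left(-10730 - 2178\right) \left(- \frac{1}{43266}\right) = \left(-12908\right) \left(- \frac{1}{43266}\right) = \frac{6454}{21633}$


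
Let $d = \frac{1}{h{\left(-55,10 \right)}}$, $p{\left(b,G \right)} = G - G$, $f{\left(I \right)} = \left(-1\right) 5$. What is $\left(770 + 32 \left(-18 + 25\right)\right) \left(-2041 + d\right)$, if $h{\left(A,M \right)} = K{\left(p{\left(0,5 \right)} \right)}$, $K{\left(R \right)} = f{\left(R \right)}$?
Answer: $- \frac{10144764}{5} \approx -2.029 \cdot 10^{6}$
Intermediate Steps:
$f{\left(I \right)} = -5$
$p{\left(b,G \right)} = 0$
$K{\left(R \right)} = -5$
$h{\left(A,M \right)} = -5$
$d = - \frac{1}{5}$ ($d = \frac{1}{-5} = - \frac{1}{5} \approx -0.2$)
$\left(770 + 32 \left(-18 + 25\right)\right) \left(-2041 + d\right) = \left(770 + 32 \left(-18 + 25\right)\right) \left(-2041 - \frac{1}{5}\right) = \left(770 + 32 \cdot 7\right) \left(- \frac{10206}{5}\right) = \left(770 + 224\right) \left(- \frac{10206}{5}\right) = 994 \left(- \frac{10206}{5}\right) = - \frac{10144764}{5}$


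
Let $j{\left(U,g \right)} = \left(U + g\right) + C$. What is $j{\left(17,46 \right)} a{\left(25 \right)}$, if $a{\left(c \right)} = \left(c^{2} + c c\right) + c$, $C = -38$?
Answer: $31875$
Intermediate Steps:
$a{\left(c \right)} = c + 2 c^{2}$ ($a{\left(c \right)} = \left(c^{2} + c^{2}\right) + c = 2 c^{2} + c = c + 2 c^{2}$)
$j{\left(U,g \right)} = -38 + U + g$ ($j{\left(U,g \right)} = \left(U + g\right) - 38 = -38 + U + g$)
$j{\left(17,46 \right)} a{\left(25 \right)} = \left(-38 + 17 + 46\right) 25 \left(1 + 2 \cdot 25\right) = 25 \cdot 25 \left(1 + 50\right) = 25 \cdot 25 \cdot 51 = 25 \cdot 1275 = 31875$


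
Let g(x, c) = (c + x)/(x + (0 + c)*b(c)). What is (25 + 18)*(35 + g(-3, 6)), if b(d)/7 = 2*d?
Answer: 251378/167 ≈ 1505.3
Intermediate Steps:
b(d) = 14*d (b(d) = 7*(2*d) = 14*d)
g(x, c) = (c + x)/(x + 14*c²) (g(x, c) = (c + x)/(x + (0 + c)*(14*c)) = (c + x)/(x + c*(14*c)) = (c + x)/(x + 14*c²))
(25 + 18)*(35 + g(-3, 6)) = (25 + 18)*(35 + (6 - 3)/(-3 + 14*6²)) = 43*(35 + 3/(-3 + 14*36)) = 43*(35 + 3/(-3 + 504)) = 43*(35 + 3/501) = 43*(35 + (1/501)*3) = 43*(35 + 1/167) = 43*(5846/167) = 251378/167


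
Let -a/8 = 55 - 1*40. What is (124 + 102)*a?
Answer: -27120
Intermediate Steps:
a = -120 (a = -8*(55 - 1*40) = -8*(55 - 40) = -8*15 = -120)
(124 + 102)*a = (124 + 102)*(-120) = 226*(-120) = -27120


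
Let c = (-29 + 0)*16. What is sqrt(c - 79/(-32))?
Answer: 3*I*sqrt(3282)/8 ≈ 21.483*I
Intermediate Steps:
c = -464 (c = -29*16 = -464)
sqrt(c - 79/(-32)) = sqrt(-464 - 79/(-32)) = sqrt(-464 - 1/32*(-79)) = sqrt(-464 + 79/32) = sqrt(-14769/32) = 3*I*sqrt(3282)/8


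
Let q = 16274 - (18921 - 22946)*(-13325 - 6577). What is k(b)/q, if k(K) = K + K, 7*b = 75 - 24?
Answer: -51/280312466 ≈ -1.8194e-7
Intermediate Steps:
b = 51/7 (b = (75 - 24)/7 = (1/7)*51 = 51/7 ≈ 7.2857)
k(K) = 2*K
q = -80089276 (q = 16274 - (-4025)*(-19902) = 16274 - 1*80105550 = 16274 - 80105550 = -80089276)
k(b)/q = (2*(51/7))/(-80089276) = (102/7)*(-1/80089276) = -51/280312466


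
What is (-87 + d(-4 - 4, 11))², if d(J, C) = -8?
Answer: 9025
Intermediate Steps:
(-87 + d(-4 - 4, 11))² = (-87 - 8)² = (-95)² = 9025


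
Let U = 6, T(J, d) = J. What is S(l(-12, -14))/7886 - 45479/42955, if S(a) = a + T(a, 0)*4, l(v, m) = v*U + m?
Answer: -188559022/169371565 ≈ -1.1133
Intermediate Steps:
l(v, m) = m + 6*v (l(v, m) = v*6 + m = 6*v + m = m + 6*v)
S(a) = 5*a (S(a) = a + a*4 = a + 4*a = 5*a)
S(l(-12, -14))/7886 - 45479/42955 = (5*(-14 + 6*(-12)))/7886 - 45479/42955 = (5*(-14 - 72))*(1/7886) - 45479*1/42955 = (5*(-86))*(1/7886) - 45479/42955 = -430*1/7886 - 45479/42955 = -215/3943 - 45479/42955 = -188559022/169371565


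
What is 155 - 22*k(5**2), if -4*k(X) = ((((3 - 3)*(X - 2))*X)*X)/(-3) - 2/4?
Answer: 609/4 ≈ 152.25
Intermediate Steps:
k(X) = 1/8 (k(X) = -(((((3 - 3)*(X - 2))*X)*X)/(-3) - 2/4)/4 = -((((0*(-2 + X))*X)*X)*(-1/3) - 2*1/4)/4 = -(((0*X)*X)*(-1/3) - 1/2)/4 = -((0*X)*(-1/3) - 1/2)/4 = -(0*(-1/3) - 1/2)/4 = -(0 - 1/2)/4 = -1/4*(-1/2) = 1/8)
155 - 22*k(5**2) = 155 - 22*1/8 = 155 - 11/4 = 609/4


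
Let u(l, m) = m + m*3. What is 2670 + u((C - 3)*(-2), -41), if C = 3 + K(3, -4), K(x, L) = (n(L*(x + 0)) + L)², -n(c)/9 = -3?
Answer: 2506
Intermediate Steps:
n(c) = 27 (n(c) = -9*(-3) = 27)
K(x, L) = (27 + L)²
C = 532 (C = 3 + (27 - 4)² = 3 + 23² = 3 + 529 = 532)
u(l, m) = 4*m (u(l, m) = m + 3*m = 4*m)
2670 + u((C - 3)*(-2), -41) = 2670 + 4*(-41) = 2670 - 164 = 2506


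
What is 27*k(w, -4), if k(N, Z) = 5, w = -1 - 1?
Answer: 135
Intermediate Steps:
w = -2
27*k(w, -4) = 27*5 = 135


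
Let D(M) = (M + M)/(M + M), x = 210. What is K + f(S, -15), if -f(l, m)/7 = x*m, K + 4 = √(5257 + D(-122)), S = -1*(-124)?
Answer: 22046 + √5258 ≈ 22119.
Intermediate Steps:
D(M) = 1 (D(M) = (2*M)/((2*M)) = (2*M)*(1/(2*M)) = 1)
S = 124
K = -4 + √5258 (K = -4 + √(5257 + 1) = -4 + √5258 ≈ 68.512)
f(l, m) = -1470*m
K + f(S, -15) = (-4 + √5258) - 1470*(-15) = (-4 + √5258) + 22050 = 22046 + √5258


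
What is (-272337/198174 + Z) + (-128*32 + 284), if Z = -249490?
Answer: -16732714295/66058 ≈ -2.5330e+5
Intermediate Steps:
(-272337/198174 + Z) + (-128*32 + 284) = (-272337/198174 - 249490) + (-128*32 + 284) = (-272337*1/198174 - 249490) + (-4096 + 284) = (-90779/66058 - 249490) - 3812 = -16480901199/66058 - 3812 = -16732714295/66058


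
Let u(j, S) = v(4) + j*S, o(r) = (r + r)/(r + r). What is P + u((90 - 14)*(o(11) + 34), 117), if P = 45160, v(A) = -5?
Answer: 356375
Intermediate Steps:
o(r) = 1 (o(r) = (2*r)/((2*r)) = (2*r)*(1/(2*r)) = 1)
u(j, S) = -5 + S*j (u(j, S) = -5 + j*S = -5 + S*j)
P + u((90 - 14)*(o(11) + 34), 117) = 45160 + (-5 + 117*((90 - 14)*(1 + 34))) = 45160 + (-5 + 117*(76*35)) = 45160 + (-5 + 117*2660) = 45160 + (-5 + 311220) = 45160 + 311215 = 356375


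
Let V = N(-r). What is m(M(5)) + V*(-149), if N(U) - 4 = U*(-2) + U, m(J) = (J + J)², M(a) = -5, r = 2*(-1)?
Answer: -198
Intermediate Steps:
r = -2
m(J) = 4*J² (m(J) = (2*J)² = 4*J²)
N(U) = 4 - U (N(U) = 4 + (U*(-2) + U) = 4 + (-2*U + U) = 4 - U)
V = 2 (V = 4 - (-1)*(-2) = 4 - 1*2 = 4 - 2 = 2)
m(M(5)) + V*(-149) = 4*(-5)² + 2*(-149) = 4*25 - 298 = 100 - 298 = -198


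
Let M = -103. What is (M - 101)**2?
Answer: 41616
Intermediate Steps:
(M - 101)**2 = (-103 - 101)**2 = (-204)**2 = 41616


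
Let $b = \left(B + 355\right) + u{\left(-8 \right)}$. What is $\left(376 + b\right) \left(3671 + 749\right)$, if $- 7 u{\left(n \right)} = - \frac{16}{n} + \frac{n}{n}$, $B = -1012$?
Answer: $- \frac{8707400}{7} \approx -1.2439 \cdot 10^{6}$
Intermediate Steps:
$u{\left(n \right)} = - \frac{1}{7} + \frac{16}{7 n}$ ($u{\left(n \right)} = - \frac{- \frac{16}{n} + \frac{n}{n}}{7} = - \frac{- \frac{16}{n} + 1}{7} = - \frac{1 - \frac{16}{n}}{7} = - \frac{1}{7} + \frac{16}{7 n}$)
$b = - \frac{4602}{7}$ ($b = \left(-1012 + 355\right) + \frac{16 - -8}{7 \left(-8\right)} = -657 + \frac{1}{7} \left(- \frac{1}{8}\right) \left(16 + 8\right) = -657 + \frac{1}{7} \left(- \frac{1}{8}\right) 24 = -657 - \frac{3}{7} = - \frac{4602}{7} \approx -657.43$)
$\left(376 + b\right) \left(3671 + 749\right) = \left(376 - \frac{4602}{7}\right) \left(3671 + 749\right) = \left(- \frac{1970}{7}\right) 4420 = - \frac{8707400}{7}$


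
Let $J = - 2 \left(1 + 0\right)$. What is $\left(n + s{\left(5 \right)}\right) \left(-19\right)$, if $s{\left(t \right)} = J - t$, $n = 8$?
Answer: $-19$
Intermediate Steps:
$J = -2$ ($J = \left(-2\right) 1 = -2$)
$s{\left(t \right)} = -2 - t$
$\left(n + s{\left(5 \right)}\right) \left(-19\right) = \left(8 - 7\right) \left(-19\right) = 1 \left(-19\right) = -19$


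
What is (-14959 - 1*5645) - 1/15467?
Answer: -318682069/15467 ≈ -20604.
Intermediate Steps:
(-14959 - 1*5645) - 1/15467 = (-14959 - 5645) - 1*1/15467 = -20604 - 1/15467 = -318682069/15467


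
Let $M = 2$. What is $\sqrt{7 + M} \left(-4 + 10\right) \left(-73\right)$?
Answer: $-1314$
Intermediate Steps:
$\sqrt{7 + M} \left(-4 + 10\right) \left(-73\right) = \sqrt{7 + 2} \left(-4 + 10\right) \left(-73\right) = \sqrt{9} \cdot 6 \left(-73\right) = 3 \cdot 6 \left(-73\right) = 18 \left(-73\right) = -1314$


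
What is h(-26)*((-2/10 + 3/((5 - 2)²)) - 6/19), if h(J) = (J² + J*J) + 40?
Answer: -24128/95 ≈ -253.98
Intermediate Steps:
h(J) = 40 + 2*J² (h(J) = (J² + J²) + 40 = 2*J² + 40 = 40 + 2*J²)
h(-26)*((-2/10 + 3/((5 - 2)²)) - 6/19) = (40 + 2*(-26)²)*((-2/10 + 3/((5 - 2)²)) - 6/19) = (40 + 2*676)*((-2*⅒ + 3/(3²)) - 6*1/19) = (40 + 1352)*((-⅕ + 3/9) - 6/19) = 1392*((-⅕ + 3*(⅑)) - 6/19) = 1392*((-⅕ + ⅓) - 6/19) = 1392*(2/15 - 6/19) = 1392*(-52/285) = -24128/95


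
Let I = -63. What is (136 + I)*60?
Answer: 4380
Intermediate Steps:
(136 + I)*60 = (136 - 63)*60 = 73*60 = 4380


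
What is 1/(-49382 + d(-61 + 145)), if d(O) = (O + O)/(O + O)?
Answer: -1/49381 ≈ -2.0251e-5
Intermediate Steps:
d(O) = 1 (d(O) = (2*O)/((2*O)) = (2*O)*(1/(2*O)) = 1)
1/(-49382 + d(-61 + 145)) = 1/(-49382 + 1) = 1/(-49381) = -1/49381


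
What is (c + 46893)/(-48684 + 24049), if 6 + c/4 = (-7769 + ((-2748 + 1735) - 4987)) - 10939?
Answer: 51963/24635 ≈ 2.1093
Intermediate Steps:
c = -98856 (c = -24 + 4*((-7769 + ((-2748 + 1735) - 4987)) - 10939) = -24 + 4*((-7769 + (-1013 - 4987)) - 10939) = -24 + 4*((-7769 - 6000) - 10939) = -24 + 4*(-13769 - 10939) = -24 + 4*(-24708) = -24 - 98832 = -98856)
(c + 46893)/(-48684 + 24049) = (-98856 + 46893)/(-48684 + 24049) = -51963/(-24635) = -51963*(-1/24635) = 51963/24635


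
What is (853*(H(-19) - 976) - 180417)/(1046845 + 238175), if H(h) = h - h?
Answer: -202589/257004 ≈ -0.78827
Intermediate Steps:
H(h) = 0
(853*(H(-19) - 976) - 180417)/(1046845 + 238175) = (853*(0 - 976) - 180417)/(1046845 + 238175) = (853*(-976) - 180417)/1285020 = (-832528 - 180417)*(1/1285020) = -1012945*1/1285020 = -202589/257004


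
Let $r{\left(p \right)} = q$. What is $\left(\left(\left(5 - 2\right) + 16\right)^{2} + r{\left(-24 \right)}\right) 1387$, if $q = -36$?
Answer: $450775$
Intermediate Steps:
$r{\left(p \right)} = -36$
$\left(\left(\left(5 - 2\right) + 16\right)^{2} + r{\left(-24 \right)}\right) 1387 = \left(\left(\left(5 - 2\right) + 16\right)^{2} - 36\right) 1387 = \left(\left(3 + 16\right)^{2} - 36\right) 1387 = \left(19^{2} - 36\right) 1387 = \left(361 - 36\right) 1387 = 325 \cdot 1387 = 450775$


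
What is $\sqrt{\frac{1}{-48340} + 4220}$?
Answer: $\frac{\sqrt{2465277145915}}{24170} \approx 64.962$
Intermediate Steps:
$\sqrt{\frac{1}{-48340} + 4220} = \sqrt{- \frac{1}{48340} + 4220} = \sqrt{\frac{203994799}{48340}} = \frac{\sqrt{2465277145915}}{24170}$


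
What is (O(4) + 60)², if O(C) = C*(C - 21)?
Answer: 64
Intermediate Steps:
O(C) = C*(-21 + C)
(O(4) + 60)² = (4*(-21 + 4) + 60)² = (4*(-17) + 60)² = (-68 + 60)² = (-8)² = 64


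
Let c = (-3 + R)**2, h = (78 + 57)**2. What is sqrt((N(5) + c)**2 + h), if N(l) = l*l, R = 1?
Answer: sqrt(19066) ≈ 138.08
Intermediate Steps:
N(l) = l**2
h = 18225 (h = 135**2 = 18225)
c = 4 (c = (-3 + 1)**2 = (-2)**2 = 4)
sqrt((N(5) + c)**2 + h) = sqrt((5**2 + 4)**2 + 18225) = sqrt((25 + 4)**2 + 18225) = sqrt(29**2 + 18225) = sqrt(841 + 18225) = sqrt(19066)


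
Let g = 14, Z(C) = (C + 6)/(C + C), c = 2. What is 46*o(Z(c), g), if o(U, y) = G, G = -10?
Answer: -460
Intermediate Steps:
Z(C) = (6 + C)/(2*C) (Z(C) = (6 + C)/((2*C)) = (6 + C)*(1/(2*C)) = (6 + C)/(2*C))
o(U, y) = -10
46*o(Z(c), g) = 46*(-10) = -460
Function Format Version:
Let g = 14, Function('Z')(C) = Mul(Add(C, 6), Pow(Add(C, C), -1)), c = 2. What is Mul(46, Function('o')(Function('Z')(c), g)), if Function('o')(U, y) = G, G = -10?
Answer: -460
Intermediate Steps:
Function('Z')(C) = Mul(Rational(1, 2), Pow(C, -1), Add(6, C)) (Function('Z')(C) = Mul(Add(6, C), Pow(Mul(2, C), -1)) = Mul(Add(6, C), Mul(Rational(1, 2), Pow(C, -1))) = Mul(Rational(1, 2), Pow(C, -1), Add(6, C)))
Function('o')(U, y) = -10
Mul(46, Function('o')(Function('Z')(c), g)) = Mul(46, -10) = -460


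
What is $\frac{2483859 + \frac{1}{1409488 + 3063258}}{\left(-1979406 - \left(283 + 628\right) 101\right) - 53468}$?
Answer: $- \frac{2221934081363}{1900814176842} \approx -1.1689$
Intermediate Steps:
$\frac{2483859 + \frac{1}{1409488 + 3063258}}{\left(-1979406 - \left(283 + 628\right) 101\right) - 53468} = \frac{2483859 + \frac{1}{4472746}}{\left(-1979406 - 911 \cdot 101\right) - 53468} = \frac{2483859 + \frac{1}{4472746}}{\left(-1979406 - 92011\right) - 53468} = \frac{11109670406815}{4472746 \left(\left(-1979406 - 92011\right) - 53468\right)} = \frac{11109670406815}{4472746 \left(-2071417 - 53468\right)} = \frac{11109670406815}{4472746 \left(-2124885\right)} = \frac{11109670406815}{4472746} \left(- \frac{1}{2124885}\right) = - \frac{2221934081363}{1900814176842}$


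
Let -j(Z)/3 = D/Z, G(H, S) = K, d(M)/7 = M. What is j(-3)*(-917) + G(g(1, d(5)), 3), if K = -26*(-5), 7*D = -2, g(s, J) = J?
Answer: 392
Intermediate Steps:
d(M) = 7*M
D = -2/7 (D = (1/7)*(-2) = -2/7 ≈ -0.28571)
K = 130
G(H, S) = 130
j(Z) = 6/(7*Z) (j(Z) = -(-6)/(7*Z) = 6/(7*Z))
j(-3)*(-917) + G(g(1, d(5)), 3) = ((6/7)/(-3))*(-917) + 130 = ((6/7)*(-1/3))*(-917) + 130 = -2/7*(-917) + 130 = 262 + 130 = 392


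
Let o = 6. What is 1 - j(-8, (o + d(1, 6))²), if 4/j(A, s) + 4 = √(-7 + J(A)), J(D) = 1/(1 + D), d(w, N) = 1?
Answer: 137/81 + 10*I*√14/81 ≈ 1.6914 + 0.46193*I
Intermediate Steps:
j(A, s) = 4/(-4 + √(-7 + 1/(1 + A)))
1 - j(-8, (o + d(1, 6))²) = 1 - 4/(-4 + √((-6 - 7*(-8))/(1 - 8))) = 1 - 4/(-4 + √((-6 + 56)/(-7))) = 1 - 4/(-4 + √(-⅐*50)) = 1 - 4/(-4 + √(-50/7)) = 1 - 4/(-4 + 5*I*√14/7)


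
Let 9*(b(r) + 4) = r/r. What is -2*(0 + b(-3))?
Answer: 70/9 ≈ 7.7778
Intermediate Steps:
b(r) = -35/9 (b(r) = -4 + (r/r)/9 = -4 + (⅑)*1 = -4 + ⅑ = -35/9)
-2*(0 + b(-3)) = -2*(0 - 35/9) = -2*(-35/9) = 70/9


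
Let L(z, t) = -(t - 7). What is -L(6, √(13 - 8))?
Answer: -7 + √5 ≈ -4.7639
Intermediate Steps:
L(z, t) = 7 - t (L(z, t) = -(-7 + t) = 7 - t)
-L(6, √(13 - 8)) = -(7 - √(13 - 8)) = -(7 - √5) = -7 + √5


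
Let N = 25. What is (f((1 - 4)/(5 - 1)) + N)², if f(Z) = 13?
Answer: 1444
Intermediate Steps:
(f((1 - 4)/(5 - 1)) + N)² = (13 + 25)² = 38² = 1444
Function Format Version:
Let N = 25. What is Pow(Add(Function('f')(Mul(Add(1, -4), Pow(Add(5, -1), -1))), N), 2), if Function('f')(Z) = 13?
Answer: 1444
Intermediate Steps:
Pow(Add(Function('f')(Mul(Add(1, -4), Pow(Add(5, -1), -1))), N), 2) = Pow(Add(13, 25), 2) = Pow(38, 2) = 1444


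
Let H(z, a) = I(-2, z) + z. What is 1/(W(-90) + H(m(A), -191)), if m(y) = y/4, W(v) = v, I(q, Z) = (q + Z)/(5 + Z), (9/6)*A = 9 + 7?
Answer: -69/6020 ≈ -0.011462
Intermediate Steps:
A = 32/3 (A = 2*(9 + 7)/3 = (⅔)*16 = 32/3 ≈ 10.667)
I(q, Z) = (Z + q)/(5 + Z)
m(y) = y/4 (m(y) = y*(¼) = y/4)
H(z, a) = z + (-2 + z)/(5 + z) (H(z, a) = (z - 2)/(5 + z) + z = (-2 + z)/(5 + z) + z = z + (-2 + z)/(5 + z))
1/(W(-90) + H(m(A), -191)) = 1/(-90 + (-2 + (¼)*(32/3) + ((¼)*(32/3))*(5 + (¼)*(32/3)))/(5 + (¼)*(32/3))) = 1/(-90 + (-2 + 8/3 + 8*(5 + 8/3)/3)/(5 + 8/3)) = 1/(-90 + (-2 + 8/3 + (8/3)*(23/3))/(23/3)) = 1/(-90 + 3*(-2 + 8/3 + 184/9)/23) = 1/(-90 + (3/23)*(190/9)) = 1/(-90 + 190/69) = 1/(-6020/69) = -69/6020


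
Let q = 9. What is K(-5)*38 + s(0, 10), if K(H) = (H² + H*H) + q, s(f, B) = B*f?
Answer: 2242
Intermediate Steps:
K(H) = 9 + 2*H² (K(H) = (H² + H*H) + 9 = (H² + H²) + 9 = 2*H² + 9 = 9 + 2*H²)
K(-5)*38 + s(0, 10) = (9 + 2*(-5)²)*38 + 10*0 = (9 + 2*25)*38 + 0 = (9 + 50)*38 + 0 = 59*38 + 0 = 2242 + 0 = 2242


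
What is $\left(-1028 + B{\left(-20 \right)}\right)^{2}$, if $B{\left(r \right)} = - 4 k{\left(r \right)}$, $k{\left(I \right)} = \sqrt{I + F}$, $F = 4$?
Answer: $1056528 + 32896 i \approx 1.0565 \cdot 10^{6} + 32896.0 i$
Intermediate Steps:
$k{\left(I \right)} = \sqrt{4 + I}$ ($k{\left(I \right)} = \sqrt{I + 4} = \sqrt{4 + I}$)
$B{\left(r \right)} = - 4 \sqrt{4 + r}$
$\left(-1028 + B{\left(-20 \right)}\right)^{2} = \left(-1028 - 4 \sqrt{4 - 20}\right)^{2} = \left(-1028 - 4 \sqrt{-16}\right)^{2} = \left(-1028 - 4 \cdot 4 i\right)^{2} = \left(-1028 - 16 i\right)^{2}$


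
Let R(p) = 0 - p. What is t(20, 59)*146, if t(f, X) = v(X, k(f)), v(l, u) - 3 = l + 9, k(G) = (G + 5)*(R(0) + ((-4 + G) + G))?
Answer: 10366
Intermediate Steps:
R(p) = -p
k(G) = (-4 + 2*G)*(5 + G) (k(G) = (G + 5)*(-1*0 + ((-4 + G) + G)) = (5 + G)*(0 + (-4 + 2*G)) = (5 + G)*(-4 + 2*G) = (-4 + 2*G)*(5 + G))
v(l, u) = 12 + l (v(l, u) = 3 + (l + 9) = 3 + (9 + l) = 12 + l)
t(f, X) = 12 + X
t(20, 59)*146 = (12 + 59)*146 = 71*146 = 10366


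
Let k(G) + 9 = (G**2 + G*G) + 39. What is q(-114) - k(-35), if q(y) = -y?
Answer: -2366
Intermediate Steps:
k(G) = 30 + 2*G**2 (k(G) = -9 + ((G**2 + G*G) + 39) = -9 + ((G**2 + G**2) + 39) = -9 + (2*G**2 + 39) = -9 + (39 + 2*G**2) = 30 + 2*G**2)
q(-114) - k(-35) = -1*(-114) - (30 + 2*(-35)**2) = 114 - (30 + 2*1225) = 114 - (30 + 2450) = 114 - 1*2480 = 114 - 2480 = -2366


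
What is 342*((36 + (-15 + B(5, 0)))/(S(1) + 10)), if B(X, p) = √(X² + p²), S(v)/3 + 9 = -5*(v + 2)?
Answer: -4446/31 ≈ -143.42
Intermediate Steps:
S(v) = -57 - 15*v (S(v) = -27 + 3*(-5*(v + 2)) = -27 + 3*(-5*(2 + v)) = -27 + 3*(-10 - 5*v) = -27 + (-30 - 15*v) = -57 - 15*v)
342*((36 + (-15 + B(5, 0)))/(S(1) + 10)) = 342*((36 + (-15 + √(5² + 0²)))/((-57 - 15*1) + 10)) = 342*((36 + (-15 + √(25 + 0)))/((-57 - 15) + 10)) = 342*((36 + (-15 + √25))/(-72 + 10)) = 342*((36 + (-15 + 5))/(-62)) = 342*((36 - 10)*(-1/62)) = 342*(26*(-1/62)) = 342*(-13/31) = -4446/31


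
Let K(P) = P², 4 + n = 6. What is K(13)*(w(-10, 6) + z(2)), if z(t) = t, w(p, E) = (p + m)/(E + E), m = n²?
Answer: 507/2 ≈ 253.50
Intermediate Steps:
n = 2 (n = -4 + 6 = 2)
m = 4 (m = 2² = 4)
w(p, E) = (4 + p)/(2*E) (w(p, E) = (p + 4)/(E + E) = (4 + p)/((2*E)) = (4 + p)*(1/(2*E)) = (4 + p)/(2*E))
K(13)*(w(-10, 6) + z(2)) = 13²*((½)*(4 - 10)/6 + 2) = 169*((½)*(⅙)*(-6) + 2) = 169*(-½ + 2) = 169*(3/2) = 507/2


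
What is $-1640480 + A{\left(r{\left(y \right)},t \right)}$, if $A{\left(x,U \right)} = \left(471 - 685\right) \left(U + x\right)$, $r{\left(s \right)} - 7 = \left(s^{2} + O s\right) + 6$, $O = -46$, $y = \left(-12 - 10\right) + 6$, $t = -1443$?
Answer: $-1546748$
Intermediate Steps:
$y = -16$ ($y = -22 + 6 = -16$)
$r{\left(s \right)} = 13 + s^{2} - 46 s$ ($r{\left(s \right)} = 7 + \left(\left(s^{2} - 46 s\right) + 6\right) = 7 + \left(6 + s^{2} - 46 s\right) = 13 + s^{2} - 46 s$)
$A{\left(x,U \right)} = - 214 U - 214 x$ ($A{\left(x,U \right)} = - 214 \left(U + x\right) = - 214 U - 214 x$)
$-1640480 + A{\left(r{\left(y \right)},t \right)} = -1640480 - \left(-308802 + 214 \left(13 + \left(-16\right)^{2} - -736\right)\right) = -1640480 + \left(308802 - 214 \left(13 + 256 + 736\right)\right) = -1640480 + \left(308802 - 215070\right) = -1640480 + 93732 = -1546748$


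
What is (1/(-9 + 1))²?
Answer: 1/64 ≈ 0.015625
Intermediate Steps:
(1/(-9 + 1))² = (1/(-8))² = (-⅛)² = 1/64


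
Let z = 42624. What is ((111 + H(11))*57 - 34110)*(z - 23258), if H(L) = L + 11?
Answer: -513760614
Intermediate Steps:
H(L) = 11 + L
((111 + H(11))*57 - 34110)*(z - 23258) = ((111 + (11 + 11))*57 - 34110)*(42624 - 23258) = ((111 + 22)*57 - 34110)*19366 = (133*57 - 34110)*19366 = (7581 - 34110)*19366 = -26529*19366 = -513760614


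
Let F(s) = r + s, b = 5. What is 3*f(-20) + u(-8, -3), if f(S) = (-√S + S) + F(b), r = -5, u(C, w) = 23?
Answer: -37 - 6*I*√5 ≈ -37.0 - 13.416*I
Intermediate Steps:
F(s) = -5 + s
f(S) = S - √S (f(S) = (-√S + S) + (-5 + 5) = (S - √S) + 0 = S - √S)
3*f(-20) + u(-8, -3) = 3*(-20 - √(-20)) + 23 = 3*(-20 - 2*I*√5) + 23 = (-60 - 6*I*√5) + 23 = -37 - 6*I*√5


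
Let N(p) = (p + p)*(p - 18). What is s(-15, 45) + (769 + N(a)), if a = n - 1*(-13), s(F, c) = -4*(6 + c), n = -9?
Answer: 453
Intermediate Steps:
s(F, c) = -24 - 4*c
a = 4 (a = -9 - 1*(-13) = -9 + 13 = 4)
N(p) = 2*p*(-18 + p) (N(p) = (2*p)*(-18 + p) = 2*p*(-18 + p))
s(-15, 45) + (769 + N(a)) = (-24 - 4*45) + (769 + 2*4*(-18 + 4)) = (-24 - 180) + (769 + 2*4*(-14)) = -204 + (769 - 112) = -204 + 657 = 453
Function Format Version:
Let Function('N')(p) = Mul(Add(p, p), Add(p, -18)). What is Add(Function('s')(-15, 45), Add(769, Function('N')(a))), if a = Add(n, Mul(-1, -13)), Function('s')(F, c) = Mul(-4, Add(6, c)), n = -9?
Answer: 453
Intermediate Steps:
Function('s')(F, c) = Add(-24, Mul(-4, c))
a = 4 (a = Add(-9, Mul(-1, -13)) = Add(-9, 13) = 4)
Function('N')(p) = Mul(2, p, Add(-18, p)) (Function('N')(p) = Mul(Mul(2, p), Add(-18, p)) = Mul(2, p, Add(-18, p)))
Add(Function('s')(-15, 45), Add(769, Function('N')(a))) = Add(Add(-24, Mul(-4, 45)), Add(769, Mul(2, 4, Add(-18, 4)))) = Add(Add(-24, -180), Add(769, Mul(2, 4, -14))) = Add(-204, Add(769, -112)) = Add(-204, 657) = 453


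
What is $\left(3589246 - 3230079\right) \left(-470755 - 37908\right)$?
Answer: $-182694963721$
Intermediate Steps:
$\left(3589246 - 3230079\right) \left(-470755 - 37908\right) = 359167 \left(-470755 - 37908\right) = 359167 \left(-508663\right) = -182694963721$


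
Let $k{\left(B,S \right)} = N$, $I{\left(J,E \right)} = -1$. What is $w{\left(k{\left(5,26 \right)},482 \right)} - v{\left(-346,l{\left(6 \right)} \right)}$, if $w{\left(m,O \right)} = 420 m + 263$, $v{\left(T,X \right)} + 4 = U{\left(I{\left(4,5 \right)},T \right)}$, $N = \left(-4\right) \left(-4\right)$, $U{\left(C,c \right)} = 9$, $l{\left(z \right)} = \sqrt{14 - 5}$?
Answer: $6978$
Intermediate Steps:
$l{\left(z \right)} = 3$ ($l{\left(z \right)} = \sqrt{9} = 3$)
$N = 16$
$v{\left(T,X \right)} = 5$ ($v{\left(T,X \right)} = -4 + 9 = 5$)
$k{\left(B,S \right)} = 16$
$w{\left(m,O \right)} = 263 + 420 m$
$w{\left(k{\left(5,26 \right)},482 \right)} - v{\left(-346,l{\left(6 \right)} \right)} = \left(263 + 420 \cdot 16\right) - 5 = \left(263 + 6720\right) - 5 = 6983 - 5 = 6978$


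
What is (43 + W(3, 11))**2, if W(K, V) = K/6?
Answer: 7569/4 ≈ 1892.3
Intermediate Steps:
W(K, V) = K/6 (W(K, V) = K*(1/6) = K/6)
(43 + W(3, 11))**2 = (43 + (1/6)*3)**2 = (43 + 1/2)**2 = (87/2)**2 = 7569/4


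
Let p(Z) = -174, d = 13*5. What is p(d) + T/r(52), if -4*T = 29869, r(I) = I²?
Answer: -1911853/10816 ≈ -176.76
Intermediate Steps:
T = -29869/4 (T = -¼*29869 = -29869/4 ≈ -7467.3)
d = 65
p(d) + T/r(52) = -174 - 29869/(4*(52²)) = -174 - 29869/4/2704 = -174 - 29869/4*1/2704 = -174 - 29869/10816 = -1911853/10816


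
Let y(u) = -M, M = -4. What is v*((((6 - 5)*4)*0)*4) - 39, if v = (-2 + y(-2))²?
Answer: -39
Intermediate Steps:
y(u) = 4 (y(u) = -1*(-4) = 4)
v = 4 (v = (-2 + 4)² = 2² = 4)
v*((((6 - 5)*4)*0)*4) - 39 = 4*((((6 - 5)*4)*0)*4) - 39 = 4*(((1*4)*0)*4) - 39 = 4*((4*0)*4) - 39 = 4*(0*4) - 39 = 4*0 - 39 = 0 - 39 = -39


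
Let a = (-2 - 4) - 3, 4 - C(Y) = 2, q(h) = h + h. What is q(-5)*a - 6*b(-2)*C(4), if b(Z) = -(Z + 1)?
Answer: 78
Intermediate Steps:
q(h) = 2*h
b(Z) = -1 - Z (b(Z) = -(1 + Z) = -1 - Z)
C(Y) = 2 (C(Y) = 4 - 1*2 = 4 - 2 = 2)
a = -9 (a = -6 - 3 = -9)
q(-5)*a - 6*b(-2)*C(4) = (2*(-5))*(-9) - 6*(-1 - 1*(-2))*2 = -10*(-9) - 6*(-1 + 2)*2 = 90 - 6*2 = 90 - 12 = 78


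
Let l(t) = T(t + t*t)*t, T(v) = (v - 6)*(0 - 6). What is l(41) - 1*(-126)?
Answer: -422010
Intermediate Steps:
T(v) = 36 - 6*v (T(v) = (-6 + v)*(-6) = 36 - 6*v)
l(t) = t*(36 - 6*t - 6*t²) (l(t) = (36 - 6*(t + t*t))*t = (36 - 6*(t + t²))*t = (36 + (-6*t - 6*t²))*t = (36 - 6*t - 6*t²)*t = t*(36 - 6*t - 6*t²))
l(41) - 1*(-126) = 6*41*(6 - 1*41 - 1*41²) - 1*(-126) = 6*41*(6 - 41 - 1*1681) + 126 = 6*41*(6 - 41 - 1681) + 126 = 6*41*(-1716) + 126 = -422136 + 126 = -422010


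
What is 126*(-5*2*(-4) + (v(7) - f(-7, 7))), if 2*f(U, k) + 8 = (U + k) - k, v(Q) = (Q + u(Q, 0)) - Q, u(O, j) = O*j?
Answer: 5985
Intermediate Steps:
v(Q) = 0 (v(Q) = (Q + Q*0) - Q = (Q + 0) - Q = Q - Q = 0)
f(U, k) = -4 + U/2 (f(U, k) = -4 + ((U + k) - k)/2 = -4 + U/2)
126*(-5*2*(-4) + (v(7) - f(-7, 7))) = 126*(-5*2*(-4) + (0 - (-4 + (½)*(-7)))) = 126*(-10*(-4) + (0 - (-4 - 7/2))) = 126*(40 + (0 - 1*(-15/2))) = 126*(40 + (0 + 15/2)) = 126*(40 + 15/2) = 126*(95/2) = 5985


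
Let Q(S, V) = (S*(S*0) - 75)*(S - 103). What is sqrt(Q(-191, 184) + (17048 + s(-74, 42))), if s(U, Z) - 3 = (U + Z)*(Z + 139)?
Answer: 3*sqrt(3701) ≈ 182.51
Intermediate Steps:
Q(S, V) = 7725 - 75*S (Q(S, V) = (S*0 - 75)*(-103 + S) = (0 - 75)*(-103 + S) = -75*(-103 + S) = 7725 - 75*S)
s(U, Z) = 3 + (139 + Z)*(U + Z) (s(U, Z) = 3 + (U + Z)*(Z + 139) = 3 + (U + Z)*(139 + Z) = 3 + (139 + Z)*(U + Z))
sqrt(Q(-191, 184) + (17048 + s(-74, 42))) = sqrt((7725 - 75*(-191)) + (17048 + (3 + 42**2 + 139*(-74) + 139*42 - 74*42))) = sqrt((7725 + 14325) + (17048 + (3 + 1764 - 10286 + 5838 - 3108))) = sqrt(22050 + (17048 - 5789)) = sqrt(22050 + 11259) = sqrt(33309) = 3*sqrt(3701)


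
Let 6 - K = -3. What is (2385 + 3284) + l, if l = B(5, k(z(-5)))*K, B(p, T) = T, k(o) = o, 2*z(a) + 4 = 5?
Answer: 11347/2 ≈ 5673.5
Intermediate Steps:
K = 9 (K = 6 - 1*(-3) = 6 + 3 = 9)
z(a) = ½ (z(a) = -2 + (½)*5 = -2 + 5/2 = ½)
l = 9/2 (l = (½)*9 = 9/2 ≈ 4.5000)
(2385 + 3284) + l = (2385 + 3284) + 9/2 = 5669 + 9/2 = 11347/2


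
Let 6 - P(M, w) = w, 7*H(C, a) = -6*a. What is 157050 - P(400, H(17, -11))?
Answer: 1099374/7 ≈ 1.5705e+5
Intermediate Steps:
H(C, a) = -6*a/7 (H(C, a) = (-6*a)/7 = -6*a/7)
P(M, w) = 6 - w
157050 - P(400, H(17, -11)) = 157050 - (6 - (-6)*(-11)/7) = 157050 - (6 - 1*66/7) = 157050 - (6 - 66/7) = 157050 - 1*(-24/7) = 157050 + 24/7 = 1099374/7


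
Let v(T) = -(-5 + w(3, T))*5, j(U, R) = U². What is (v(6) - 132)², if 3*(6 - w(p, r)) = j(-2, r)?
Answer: 152881/9 ≈ 16987.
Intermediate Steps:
w(p, r) = 14/3 (w(p, r) = 6 - ⅓*(-2)² = 6 - ⅓*4 = 6 - 4/3 = 14/3)
v(T) = 5/3 (v(T) = -(-5 + 14/3)*5 = -(-1)*5/3 = -1*(-5/3) = 5/3)
(v(6) - 132)² = (5/3 - 132)² = (-391/3)² = 152881/9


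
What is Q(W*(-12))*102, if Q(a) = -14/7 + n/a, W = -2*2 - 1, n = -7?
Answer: -2159/10 ≈ -215.90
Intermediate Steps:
W = -5 (W = -4 - 1 = -5)
Q(a) = -2 - 7/a (Q(a) = -14/7 - 7/a = -14*1/7 - 7/a = -2 - 7/a)
Q(W*(-12))*102 = (-2 - 7/((-5*(-12))))*102 = (-2 - 7/60)*102 = -127/60*102 = -2159/10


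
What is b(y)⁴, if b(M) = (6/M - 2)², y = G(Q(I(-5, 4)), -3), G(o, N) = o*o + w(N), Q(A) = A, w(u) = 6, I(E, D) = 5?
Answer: 96717311574016/852891037441 ≈ 113.40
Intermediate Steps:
G(o, N) = 6 + o² (G(o, N) = o*o + 6 = o² + 6 = 6 + o²)
y = 31 (y = 6 + 5² = 6 + 25 = 31)
b(M) = (-2 + 6/M)²
b(y)⁴ = (4*(-3 + 31)²/31²)⁴ = (4*(1/961)*28²)⁴ = (4*(1/961)*784)⁴ = (3136/961)⁴ = 96717311574016/852891037441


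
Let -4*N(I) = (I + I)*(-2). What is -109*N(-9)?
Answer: 981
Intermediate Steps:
N(I) = I (N(I) = -(I + I)*(-2)/4 = -2*I*(-2)/4 = -(-1)*I = I)
-109*N(-9) = -109*(-9) = 981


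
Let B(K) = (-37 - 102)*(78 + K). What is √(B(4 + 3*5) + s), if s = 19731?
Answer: 2*√1562 ≈ 79.044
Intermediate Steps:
B(K) = -10842 - 139*K (B(K) = -139*(78 + K) = -10842 - 139*K)
√(B(4 + 3*5) + s) = √((-10842 - 139*(4 + 3*5)) + 19731) = √((-10842 - 139*(4 + 15)) + 19731) = √((-10842 - 139*19) + 19731) = √((-10842 - 2641) + 19731) = √(-13483 + 19731) = √6248 = 2*√1562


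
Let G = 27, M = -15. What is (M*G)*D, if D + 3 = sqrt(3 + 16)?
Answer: 1215 - 405*sqrt(19) ≈ -550.35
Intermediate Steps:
D = -3 + sqrt(19) (D = -3 + sqrt(3 + 16) = -3 + sqrt(19) ≈ 1.3589)
(M*G)*D = (-15*27)*(-3 + sqrt(19)) = -405*(-3 + sqrt(19)) = 1215 - 405*sqrt(19)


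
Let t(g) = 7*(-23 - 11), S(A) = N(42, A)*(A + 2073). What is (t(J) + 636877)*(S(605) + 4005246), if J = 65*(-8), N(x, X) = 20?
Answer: 2583994193034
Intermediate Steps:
S(A) = 41460 + 20*A (S(A) = 20*(A + 2073) = 20*(2073 + A) = 41460 + 20*A)
J = -520
t(g) = -238 (t(g) = 7*(-34) = -238)
(t(J) + 636877)*(S(605) + 4005246) = (-238 + 636877)*((41460 + 20*605) + 4005246) = 636639*((41460 + 12100) + 4005246) = 636639*(53560 + 4005246) = 636639*4058806 = 2583994193034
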